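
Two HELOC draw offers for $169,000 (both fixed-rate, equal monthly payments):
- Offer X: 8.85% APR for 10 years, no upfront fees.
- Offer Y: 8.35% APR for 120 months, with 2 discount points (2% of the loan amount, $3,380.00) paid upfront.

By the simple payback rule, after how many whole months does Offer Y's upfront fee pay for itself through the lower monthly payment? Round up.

Offer X: monthly rate = 8.85%/12 = 0.0073750; payment = 169,000 × 0.0073750 / (1 − (1+0.0073750)^−120) = $2,127.13.
Offer Y: at 8.35% the monthly rate is 0.0069583, so the payment is 169,000 × 0.0069583 / (1 − 1.0069583^−120) = $2,081.82.
Monthly savings = $2,127.13 − $2,081.82 = $45.31.
Break-even = $3,380.00 / $45.31 = 74.60 → 75 months.

75 months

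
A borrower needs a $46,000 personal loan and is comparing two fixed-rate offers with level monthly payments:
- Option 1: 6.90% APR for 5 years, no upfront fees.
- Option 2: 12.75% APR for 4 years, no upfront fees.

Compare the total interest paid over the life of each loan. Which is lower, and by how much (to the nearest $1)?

Option 1 by $4,440

Option 1: at 6.90% the monthly rate is 0.0057500, so the payment is 46,000 × 0.0057500 / (1 − 1.0057500^−60) = $908.69.
Total interest on Option 1 = 60 × $908.69 − $46,000 = $8,521.40.
Option 2: at 12.75% the monthly rate is 0.0106250, so the payment is 46,000 × 0.0106250 / (1 − 1.0106250^−48) = $1,228.36.
Total interest on Option 2 = 48 × $1,228.36 − $46,000 = $12,961.28.
Option 1 is lower by $4,439.88.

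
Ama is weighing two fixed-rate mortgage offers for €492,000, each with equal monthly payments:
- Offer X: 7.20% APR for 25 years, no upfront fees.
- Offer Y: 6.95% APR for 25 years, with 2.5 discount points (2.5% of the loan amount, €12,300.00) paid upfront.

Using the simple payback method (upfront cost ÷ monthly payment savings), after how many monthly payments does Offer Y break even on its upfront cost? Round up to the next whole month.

157 months

Offer X: at 7.20% the monthly rate is 0.0060000, so the payment is 492,000 × 0.0060000 / (1 − 1.0060000^−300) = €3,540.38.
Offer Y: at 6.95% the monthly rate is 0.0057917, so the payment is 492,000 × 0.0057917 / (1 − 1.0057917^−300) = €3,461.68.
Monthly savings = €3,540.38 − €3,461.68 = €78.70.
Break-even = €12,300.00 / €78.70 = 156.29 → 157 months.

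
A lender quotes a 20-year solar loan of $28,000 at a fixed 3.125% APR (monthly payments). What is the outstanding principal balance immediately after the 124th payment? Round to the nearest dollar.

$15,706

With monthly rate i = 3.125%/12 = 0.0026042, the balance after k of n payments is P · [(1+i)^n − (1+i)^k] / [(1+i)^n − 1].
(1+0.0026042)^240 = 1.86672883 and (1+0.0026042)^124 = 1.38057065, so the balance is 28,000 × (1.86672883 − 1.38057065) / (1.86672883 − 1) = $15,705.52.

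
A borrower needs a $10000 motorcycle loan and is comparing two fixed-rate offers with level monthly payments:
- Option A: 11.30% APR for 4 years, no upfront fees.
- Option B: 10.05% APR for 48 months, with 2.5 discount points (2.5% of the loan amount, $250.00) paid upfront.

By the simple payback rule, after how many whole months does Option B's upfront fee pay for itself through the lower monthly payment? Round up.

42 months

Option A: at 11.30% the monthly rate is 0.0094167, so the payment is 10,000 × 0.0094167 / (1 − 1.0094167^−48) = $259.91.
Option B: monthly rate = 10.05%/12 = 0.0083750; payment = 10,000 × 0.0083750 / (1 − (1+0.0083750)^−48) = $253.87.
Monthly savings = $259.91 − $253.87 = $6.04.
Break-even = $250.00 / $6.04 = 41.39 → 42 months.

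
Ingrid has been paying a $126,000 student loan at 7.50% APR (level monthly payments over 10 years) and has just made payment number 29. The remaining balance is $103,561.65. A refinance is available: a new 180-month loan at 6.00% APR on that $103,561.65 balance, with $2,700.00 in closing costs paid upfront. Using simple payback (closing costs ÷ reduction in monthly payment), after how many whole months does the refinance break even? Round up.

Current payment = 126,000 × 7.5%/12 / (1 − (1+0.0062500)^−120) = $1,495.64.
Refinanced payment = 103,561.65 × 0.0050000 / (1 − (1+0.0050000)^−180) = $873.91.
Monthly savings = $1,495.64 − $873.91 = $621.73.
Break-even = $2,700.00 / $621.73 = 4.34 → 5 months.

5 months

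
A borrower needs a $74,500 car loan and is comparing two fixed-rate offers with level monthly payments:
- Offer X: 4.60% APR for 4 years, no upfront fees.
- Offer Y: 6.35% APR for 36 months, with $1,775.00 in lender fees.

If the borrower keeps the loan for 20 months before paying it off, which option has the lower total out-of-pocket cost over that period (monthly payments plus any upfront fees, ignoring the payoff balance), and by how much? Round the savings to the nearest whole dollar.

Offer X by $13,296

Offer X: monthly rate = 4.6%/12 = 0.0038333; payment = 74,500 × 0.0038333 / (1 − (1+0.0038333)^−48) = $1,702.22.
Offer Y: monthly rate = 6.35%/12 = 0.0052917; payment = 74,500 × 0.0052917 / (1 − (1+0.0052917)^−36) = $2,278.27.
Over 20 months: Offer X costs 20 × $1,702.22 = $34,044.40; Offer Y costs 20 × $2,278.27 + $1,775.00 = $47,340.40.
Offer X is cheaper by $47,340.40 − $34,044.40 = $13,296.00.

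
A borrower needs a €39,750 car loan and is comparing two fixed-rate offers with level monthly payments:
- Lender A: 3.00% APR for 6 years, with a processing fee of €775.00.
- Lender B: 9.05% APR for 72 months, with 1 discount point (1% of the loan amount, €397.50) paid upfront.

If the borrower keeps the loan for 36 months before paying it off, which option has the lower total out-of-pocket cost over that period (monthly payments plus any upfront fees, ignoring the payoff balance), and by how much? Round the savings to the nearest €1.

Lender A: monthly rate = 3%/12 = 0.0025000; payment = 39,750 × 0.0025000 / (1 − (1+0.0025000)^−72) = €603.95.
Lender B: at 9.05% the monthly rate is 0.0075417, so the payment is 39,750 × 0.0075417 / (1 − 1.0075417^−72) = €717.50.
Over 36 months: Lender A costs 36 × €603.95 + €775.00 = €22,517.20; Lender B costs 36 × €717.50 + €397.50 = €26,227.50.
Lender A is cheaper by €26,227.50 − €22,517.20 = €3,710.30.

Lender A by €3,710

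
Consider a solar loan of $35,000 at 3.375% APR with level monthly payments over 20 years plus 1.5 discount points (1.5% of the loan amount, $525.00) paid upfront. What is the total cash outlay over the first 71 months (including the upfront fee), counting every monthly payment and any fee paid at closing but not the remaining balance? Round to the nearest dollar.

Monthly rate = 3.375%/12 = 0.0028125; payment = 35,000 × 0.0028125 / (1 − (1+0.0028125)^−240) = $200.74.
Total outlay = 71 × $200.74 + $525.00 = $14,777.54.

$14,778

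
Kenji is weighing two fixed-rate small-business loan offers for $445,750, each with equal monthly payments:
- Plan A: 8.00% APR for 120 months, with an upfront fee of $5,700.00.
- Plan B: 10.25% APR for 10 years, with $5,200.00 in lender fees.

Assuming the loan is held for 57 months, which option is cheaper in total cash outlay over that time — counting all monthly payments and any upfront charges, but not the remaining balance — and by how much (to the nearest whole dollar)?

Plan A: monthly rate = 8%/12 = 0.0066667; payment = 445,750 × 0.0066667 / (1 − (1+0.0066667)^−120) = $5,408.18.
Plan B: at 10.25% the monthly rate is 0.0085417, so the payment is 445,750 × 0.0085417 / (1 − 1.0085417^−120) = $5,952.50.
Over 57 months: Plan A costs 57 × $5,408.18 + $5,700.00 = $313,966.26; Plan B costs 57 × $5,952.50 + $5,200.00 = $344,492.50.
Plan A is cheaper by $344,492.50 − $313,966.26 = $30,526.24.

Plan A by $30,526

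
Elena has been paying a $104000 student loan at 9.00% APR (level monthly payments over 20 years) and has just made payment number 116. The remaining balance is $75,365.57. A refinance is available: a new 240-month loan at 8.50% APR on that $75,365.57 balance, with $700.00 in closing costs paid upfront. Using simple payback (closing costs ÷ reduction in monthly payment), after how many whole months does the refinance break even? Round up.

Current payment = 104,000 × 9%/12 / (1 − (1+0.0075000)^−240) = $935.71.
Refinanced payment = 75,365.57 × 0.0070833 / (1 − (1+0.0070833)^−240) = $654.04.
Monthly savings = $935.71 − $654.04 = $281.67.
Break-even = $700.00 / $281.67 = 2.49 → 3 months.

3 months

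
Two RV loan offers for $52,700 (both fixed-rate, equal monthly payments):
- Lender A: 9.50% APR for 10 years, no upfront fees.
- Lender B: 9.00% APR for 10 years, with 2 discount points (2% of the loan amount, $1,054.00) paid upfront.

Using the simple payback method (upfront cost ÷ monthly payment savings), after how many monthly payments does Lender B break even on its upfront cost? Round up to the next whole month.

Lender A: monthly rate = 9.5%/12 = 0.0079167; payment = 52,700 × 0.0079167 / (1 − (1+0.0079167)^−120) = $681.93.
Lender B: at 9.00% the monthly rate is 0.0075000, so the payment is 52,700 × 0.0075000 / (1 − 1.0075000^−120) = $667.58.
Monthly savings = $681.93 − $667.58 = $14.35.
Break-even = $1,054.00 / $14.35 = 73.45 → 74 months.

74 months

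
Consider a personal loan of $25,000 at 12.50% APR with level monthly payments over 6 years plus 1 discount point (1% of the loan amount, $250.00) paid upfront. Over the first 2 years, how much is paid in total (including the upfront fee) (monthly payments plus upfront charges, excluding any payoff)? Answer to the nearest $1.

$12,137

At 12.50% the monthly rate is 0.0104167, so the payment is 25,000 × 0.0104167 / (1 − 1.0104167^−72) = $495.28.
Total outlay = 24 × $495.28 + $250.00 = $12,136.72.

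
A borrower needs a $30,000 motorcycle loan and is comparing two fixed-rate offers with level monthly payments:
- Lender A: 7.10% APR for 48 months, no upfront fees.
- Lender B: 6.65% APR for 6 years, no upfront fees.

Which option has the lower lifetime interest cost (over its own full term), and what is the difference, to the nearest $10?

Lender A: at 7.10% the monthly rate is 0.0059167, so the payment is 30,000 × 0.0059167 / (1 − 1.0059167^−48) = $719.78.
Total interest on Lender A = 48 × $719.78 − $30,000 = $4,549.44.
Lender B: at 6.65% the monthly rate is 0.0055417, so the payment is 30,000 × 0.0055417 / (1 − 1.0055417^−72) = $506.44.
Total interest on Lender B = 72 × $506.44 − $30,000 = $6,463.68.
Lender A is lower by $1,914.24.

Lender A by $1,910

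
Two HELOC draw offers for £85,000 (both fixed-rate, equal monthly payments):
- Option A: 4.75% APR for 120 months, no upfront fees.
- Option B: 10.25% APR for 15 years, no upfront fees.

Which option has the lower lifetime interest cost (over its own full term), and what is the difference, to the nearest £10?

Option A by £59,820

Option A: monthly rate = 4.75%/12 = 0.0039583; payment = 85,000 × 0.0039583 / (1 − (1+0.0039583)^−120) = £891.21.
Total interest on Option A = 120 × £891.21 − £85,000 = £21,945.20.
Option B: at 10.25% the monthly rate is 0.0085417, so the payment is 85,000 × 0.0085417 / (1 − 1.0085417^−180) = £926.46.
Total interest on Option B = 180 × £926.46 − £85,000 = £81,762.80.
Option A is lower by £59,817.60.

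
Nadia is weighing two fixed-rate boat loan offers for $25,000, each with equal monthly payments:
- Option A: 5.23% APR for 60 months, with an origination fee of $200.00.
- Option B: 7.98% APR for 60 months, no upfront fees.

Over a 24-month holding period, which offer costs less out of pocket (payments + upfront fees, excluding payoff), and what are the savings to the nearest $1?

Option A: monthly rate = 5.23%/12 = 0.0043583; payment = 25,000 × 0.0043583 / (1 − (1+0.0043583)^−60) = $474.42.
Option B: at 7.98% the monthly rate is 0.0066500, so the payment is 25,000 × 0.0066500 / (1 − 1.0066500^−60) = $506.67.
Over 24 months: Option A costs 24 × $474.42 + $200.00 = $11,586.08; Option B costs 24 × $506.67 = $12,160.08.
Option A is cheaper by $12,160.08 − $11,586.08 = $574.00.

Option A by $574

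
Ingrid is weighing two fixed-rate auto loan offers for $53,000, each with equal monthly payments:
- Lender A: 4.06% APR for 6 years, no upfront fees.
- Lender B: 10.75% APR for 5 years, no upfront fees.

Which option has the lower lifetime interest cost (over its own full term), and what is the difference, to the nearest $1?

Lender A: at 4.06% the monthly rate is 0.0033833, so the payment is 53,000 × 0.0033833 / (1 − 1.0033833^−72) = $830.64.
Total interest on Lender A = 72 × $830.64 − $53,000 = $6,806.08.
Lender B: at 10.75% the monthly rate is 0.0089583, so the payment is 53,000 × 0.0089583 / (1 − 1.0089583^−60) = $1,145.75.
Total interest on Lender B = 60 × $1,145.75 − $53,000 = $15,745.00.
Lender A is lower by $8,938.92.

Lender A by $8,939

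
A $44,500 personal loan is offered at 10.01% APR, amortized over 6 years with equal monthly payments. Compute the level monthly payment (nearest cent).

$824.62

At 10.01% the monthly rate is 0.0083417, so the payment is 44,500 × 0.0083417 / (1 − 1.0083417^−72) = $824.62.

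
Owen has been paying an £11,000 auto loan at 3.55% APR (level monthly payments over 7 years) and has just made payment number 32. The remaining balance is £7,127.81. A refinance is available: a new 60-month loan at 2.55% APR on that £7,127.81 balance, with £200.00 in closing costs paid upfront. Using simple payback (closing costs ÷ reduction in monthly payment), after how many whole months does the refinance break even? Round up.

Current payment = 11,000 × 3.55%/12 / (1 − (1+0.0029583)^−84) = £148.09.
Refinanced payment = 7,127.81 × 0.0021250 / (1 − (1+0.0021250)^−60) = £126.66.
Monthly savings = £148.09 − £126.66 = £21.43.
Break-even = £200.00 / £21.43 = 9.33 → 10 months.

10 months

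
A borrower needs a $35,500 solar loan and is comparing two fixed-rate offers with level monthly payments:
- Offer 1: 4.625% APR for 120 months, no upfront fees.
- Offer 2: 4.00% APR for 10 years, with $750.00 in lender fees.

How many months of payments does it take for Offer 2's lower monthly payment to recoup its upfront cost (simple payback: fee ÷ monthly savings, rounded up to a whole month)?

Offer 1: monthly rate = 4.625%/12 = 0.0038542; payment = 35,500 × 0.0038542 / (1 − (1+0.0038542)^−120) = $370.06.
Offer 2: at 4.00% the monthly rate is 0.0033333, so the payment is 35,500 × 0.0033333 / (1 − 1.0033333^−120) = $359.42.
Monthly savings = $370.06 − $359.42 = $10.64.
Break-even = $750.00 / $10.64 = 70.49 → 71 months.

71 months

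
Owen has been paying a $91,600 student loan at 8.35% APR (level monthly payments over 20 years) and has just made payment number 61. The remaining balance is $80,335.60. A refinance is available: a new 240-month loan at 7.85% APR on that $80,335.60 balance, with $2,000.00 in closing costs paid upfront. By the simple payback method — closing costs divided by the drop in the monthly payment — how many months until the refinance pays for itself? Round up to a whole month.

17 months

Current payment = 91,600 × 8.35%/12 / (1 − (1+0.0069583)^−240) = $786.25.
Refinanced payment = 80,335.60 × 0.0065417 / (1 − (1+0.0065417)^−240) = $664.48.
Monthly savings = $786.25 − $664.48 = $121.77.
Break-even = $2,000.00 / $121.77 = 16.42 → 17 months.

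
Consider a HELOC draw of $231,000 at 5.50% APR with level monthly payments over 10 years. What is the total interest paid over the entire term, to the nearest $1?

Monthly rate = 5.5%/12 = 0.0045833; payment = 231,000 × 0.0045833 / (1 − (1+0.0045833)^−120) = $2,506.96.
Total paid = 120 × $2,506.96 = $300,835.20; interest = $300,835.20 − $231,000 = $69,835.20.

$69,835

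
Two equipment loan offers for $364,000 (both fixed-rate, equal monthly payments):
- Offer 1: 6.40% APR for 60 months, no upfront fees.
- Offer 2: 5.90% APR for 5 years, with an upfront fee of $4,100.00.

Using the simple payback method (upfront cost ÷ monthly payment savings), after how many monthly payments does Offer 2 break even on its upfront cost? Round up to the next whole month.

49 months

Offer 1: at 6.40% the monthly rate is 0.0053333, so the payment is 364,000 × 0.0053333 / (1 − 1.0053333^−60) = $7,105.04.
Offer 2: at 5.90% the monthly rate is 0.0049167, so the payment is 364,000 × 0.0049167 / (1 − 1.0049167^−60) = $7,020.23.
Monthly savings = $7,105.04 − $7,020.23 = $84.81.
Break-even = $4,100.00 / $84.81 = 48.34 → 49 months.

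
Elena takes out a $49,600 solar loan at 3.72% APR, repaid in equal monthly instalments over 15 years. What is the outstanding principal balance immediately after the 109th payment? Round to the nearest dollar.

With monthly rate i = 3.72%/12 = 0.0031000, the balance after k of n payments is P · [(1+i)^n − (1+i)^k] / [(1+i)^n − 1].
(1+0.0031000)^180 = 1.74566729 and (1+0.0031000)^109 = 1.40126771, so the balance is 49,600 × (1.74566729 − 1.40126771) / (1.74566729 − 1) = $22,908.63.

$22,909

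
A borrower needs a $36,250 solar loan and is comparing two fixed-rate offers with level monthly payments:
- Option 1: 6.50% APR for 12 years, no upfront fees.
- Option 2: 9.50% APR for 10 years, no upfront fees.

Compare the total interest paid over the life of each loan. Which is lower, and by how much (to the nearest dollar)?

Option 1 by $3,988

Option 1: monthly rate = 6.5%/12 = 0.0054167; payment = 36,250 × 0.0054167 / (1 − (1+0.0054167)^−144) = $363.20.
Total interest on Option 1 = 144 × $363.20 − $36,250 = $16,050.80.
Option 2: monthly rate = 9.5%/12 = 0.0079167; payment = 36,250 × 0.0079167 / (1 − (1+0.0079167)^−120) = $469.07.
Total interest on Option 2 = 120 × $469.07 − $36,250 = $20,038.40.
Option 1 is lower by $3,987.60.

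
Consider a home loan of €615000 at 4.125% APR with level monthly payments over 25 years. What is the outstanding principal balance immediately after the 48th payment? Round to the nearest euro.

With monthly rate i = 4.125%/12 = 0.0034375, the balance after k of n payments is P · [(1+i)^n − (1+i)^k] / [(1+i)^n − 1].
(1+0.0034375)^300 = 2.79961411 and (1+0.0034375)^48 = 1.17905946, so the balance is 615,000 × (2.79961411 − 1.17905946) / (2.79961411 − 1) = €553,808.23.

€553,808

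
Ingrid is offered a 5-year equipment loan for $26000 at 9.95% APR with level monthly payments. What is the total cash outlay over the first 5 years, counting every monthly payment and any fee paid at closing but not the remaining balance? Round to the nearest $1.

At 9.95% the monthly rate is 0.0082917, so the payment is 26,000 × 0.0082917 / (1 − 1.0082917^−60) = $551.78.
Total outlay = 60 × $551.78 = $33,106.80.

$33,107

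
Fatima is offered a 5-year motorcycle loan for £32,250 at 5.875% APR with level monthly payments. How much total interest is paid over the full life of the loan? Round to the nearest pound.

At 5.875% the monthly rate is 0.0048958, so the payment is 32,250 × 0.0048958 / (1 − 1.0048958^−60) = £621.61.
Total paid = 60 × £621.61 = £37,296.60; interest = £37,296.60 − £32,250 = £5,046.60.

£5,047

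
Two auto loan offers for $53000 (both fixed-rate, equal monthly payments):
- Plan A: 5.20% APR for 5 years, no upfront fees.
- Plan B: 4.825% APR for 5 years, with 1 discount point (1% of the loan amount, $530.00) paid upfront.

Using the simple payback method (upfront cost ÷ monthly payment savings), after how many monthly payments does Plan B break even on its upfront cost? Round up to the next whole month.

Plan A: at 5.20% the monthly rate is 0.0043333, so the payment is 53,000 × 0.0043333 / (1 − 1.0043333^−60) = $1,005.04.
Plan B: monthly rate = 4.825%/12 = 0.0040208; payment = 53,000 × 0.0040208 / (1 − (1+0.0040208)^−60) = $995.93.
Monthly savings = $1,005.04 − $995.93 = $9.11.
Break-even = $530.00 / $9.11 = 58.18 → 59 months.

59 months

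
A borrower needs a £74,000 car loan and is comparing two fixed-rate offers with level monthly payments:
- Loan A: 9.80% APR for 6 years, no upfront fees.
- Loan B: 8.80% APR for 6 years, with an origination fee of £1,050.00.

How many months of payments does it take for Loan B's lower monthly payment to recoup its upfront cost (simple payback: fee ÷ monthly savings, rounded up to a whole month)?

Loan A: monthly rate = 9.8%/12 = 0.0081667; payment = 74,000 × 0.0081667 / (1 − (1+0.0081667)^−72) = £1,363.46.
Loan B: at 8.80% the monthly rate is 0.0073333, so the payment is 74,000 × 0.0073333 / (1 − 1.0073333^−72) = £1,326.56.
Monthly savings = £1,363.46 − £1,326.56 = £36.90.
Break-even = £1,050.00 / £36.90 = 28.46 → 29 months.

29 months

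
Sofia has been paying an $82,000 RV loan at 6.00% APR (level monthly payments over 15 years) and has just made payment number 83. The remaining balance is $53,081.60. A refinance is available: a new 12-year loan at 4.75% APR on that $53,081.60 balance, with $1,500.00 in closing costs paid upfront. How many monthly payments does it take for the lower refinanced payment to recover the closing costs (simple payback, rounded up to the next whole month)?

8 months

Current payment = 82,000 × 6%/12 / (1 − (1+0.0050000)^−180) = $691.96.
Refinanced payment = 53,081.60 × 0.0039583 / (1 − (1+0.0039583)^−144) = $484.32.
Monthly savings = $691.96 − $484.32 = $207.64.
Break-even = $1,500.00 / $207.64 = 7.22 → 8 months.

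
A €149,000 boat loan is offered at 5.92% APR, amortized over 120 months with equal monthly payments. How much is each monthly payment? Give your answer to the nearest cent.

€1,648.23

Monthly rate = 5.92%/12 = 0.0049333; payment = 149,000 × 0.0049333 / (1 − (1+0.0049333)^−120) = €1,648.23.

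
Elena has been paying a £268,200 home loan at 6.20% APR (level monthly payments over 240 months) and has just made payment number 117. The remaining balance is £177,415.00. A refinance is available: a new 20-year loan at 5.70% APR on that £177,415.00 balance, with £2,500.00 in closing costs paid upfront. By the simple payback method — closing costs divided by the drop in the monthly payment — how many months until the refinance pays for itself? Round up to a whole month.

Current payment = 268,200 × 6.2%/12 / (1 − (1+0.0051667)^−240) = £1,952.54.
Refinanced payment = 177,415.00 × 0.0047500 / (1 − (1+0.0047500)^−240) = £1,240.54.
Monthly savings = £1,952.54 − £1,240.54 = £712.00.
Break-even = £2,500.00 / £712.00 = 3.51 → 4 months.

4 months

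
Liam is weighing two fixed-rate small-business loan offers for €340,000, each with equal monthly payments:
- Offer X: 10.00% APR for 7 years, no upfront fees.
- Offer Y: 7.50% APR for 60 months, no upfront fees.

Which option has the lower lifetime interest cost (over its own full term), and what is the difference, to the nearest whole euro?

Offer X: at 10.00% the monthly rate is 0.0083333, so the payment is 340,000 × 0.0083333 / (1 − 1.0083333^−84) = €5,644.40.
Total interest on Offer X = 84 × €5,644.40 − €340,000 = €134,129.60.
Offer Y: monthly rate = 7.5%/12 = 0.0062500; payment = 340,000 × 0.0062500 / (1 − (1+0.0062500)^−60) = €6,812.90.
Total interest on Offer Y = 60 × €6,812.90 − €340,000 = €68,774.00.
Offer Y is lower by €65,355.60.

Offer Y by €65,356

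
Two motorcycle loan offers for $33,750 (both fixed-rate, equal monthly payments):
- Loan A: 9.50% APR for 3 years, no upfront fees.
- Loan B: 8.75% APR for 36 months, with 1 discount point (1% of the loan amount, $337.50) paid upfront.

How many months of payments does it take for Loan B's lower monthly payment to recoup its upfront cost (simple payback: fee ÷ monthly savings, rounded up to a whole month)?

29 months

Loan A: at 9.50% the monthly rate is 0.0079167, so the payment is 33,750 × 0.0079167 / (1 − 1.0079167^−36) = $1,081.11.
Loan B: at 8.75% the monthly rate is 0.0072917, so the payment is 33,750 × 0.0072917 / (1 − 1.0072917^−36) = $1,069.32.
Monthly savings = $1,081.11 − $1,069.32 = $11.79.
Break-even = $337.50 / $11.79 = 28.63 → 29 months.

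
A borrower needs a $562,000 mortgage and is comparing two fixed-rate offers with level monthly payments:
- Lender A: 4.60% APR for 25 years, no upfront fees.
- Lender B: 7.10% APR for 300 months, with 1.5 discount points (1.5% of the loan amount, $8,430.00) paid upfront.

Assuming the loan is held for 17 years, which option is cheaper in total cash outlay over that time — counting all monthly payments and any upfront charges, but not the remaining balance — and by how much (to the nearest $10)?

Lender A: at 4.60% the monthly rate is 0.0038333, so the payment is 562,000 × 0.0038333 / (1 − 1.0038333^−300) = $3,155.76.
Lender B: monthly rate = 7.1%/12 = 0.0059167; payment = 562,000 × 0.0059167 / (1 − (1+0.0059167)^−300) = $4,008.02.
Over 204 months: Lender A costs 204 × $3,155.76 = $643,775.04; Lender B costs 204 × $4,008.02 + $8,430.00 = $826,066.08.
Lender A is cheaper by $826,066.08 − $643,775.04 = $182,291.04.

Lender A by $182,290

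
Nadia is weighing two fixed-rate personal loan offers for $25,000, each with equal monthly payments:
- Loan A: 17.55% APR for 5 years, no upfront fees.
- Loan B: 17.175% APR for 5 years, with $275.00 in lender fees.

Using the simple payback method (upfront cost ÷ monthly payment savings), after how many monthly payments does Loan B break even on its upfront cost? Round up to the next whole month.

55 months

Loan A: at 17.55% the monthly rate is 0.0146250, so the payment is 25,000 × 0.0146250 / (1 − 1.0146250^−60) = $628.73.
Loan B: at 17.175% the monthly rate is 0.0143125, so the payment is 25,000 × 0.0143125 / (1 − 1.0143125^−60) = $623.67.
Monthly savings = $628.73 − $623.67 = $5.06.
Break-even = $275.00 / $5.06 = 54.35 → 55 months.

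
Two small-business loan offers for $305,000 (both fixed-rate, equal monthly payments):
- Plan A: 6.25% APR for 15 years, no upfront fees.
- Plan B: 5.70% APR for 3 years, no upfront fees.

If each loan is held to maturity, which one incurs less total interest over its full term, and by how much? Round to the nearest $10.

Plan A: at 6.25% the monthly rate is 0.0052083, so the payment is 305,000 × 0.0052083 / (1 − 1.0052083^−180) = $2,615.14.
Total interest on Plan A = 180 × $2,615.14 − $305,000 = $165,725.20.
Plan B: monthly rate = 5.7%/12 = 0.0047500; payment = 305,000 × 0.0047500 / (1 − (1+0.0047500)^−36) = $9,237.29.
Total interest on Plan B = 36 × $9,237.29 − $305,000 = $27,542.44.
Plan B is lower by $138,182.76.

Plan B by $138,180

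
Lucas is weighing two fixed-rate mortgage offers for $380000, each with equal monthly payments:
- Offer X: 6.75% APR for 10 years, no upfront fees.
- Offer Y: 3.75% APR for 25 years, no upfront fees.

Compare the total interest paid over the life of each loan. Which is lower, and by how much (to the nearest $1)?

Offer X by $62,512

Offer X: monthly rate = 6.75%/12 = 0.0056250; payment = 380,000 × 0.0056250 / (1 − (1+0.0056250)^−120) = $4,363.32.
Total interest on Offer X = 120 × $4,363.32 − $380,000 = $143,598.40.
Offer Y: monthly rate = 3.75%/12 = 0.0031250; payment = 380,000 × 0.0031250 / (1 − (1+0.0031250)^−300) = $1,953.70.
Total interest on Offer Y = 300 × $1,953.70 − $380,000 = $206,110.00.
Offer X is lower by $62,511.60.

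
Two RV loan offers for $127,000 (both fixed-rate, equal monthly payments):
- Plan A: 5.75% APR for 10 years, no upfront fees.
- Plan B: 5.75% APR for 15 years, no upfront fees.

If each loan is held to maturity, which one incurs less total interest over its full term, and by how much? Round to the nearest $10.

Plan A: at 5.75% the monthly rate is 0.0047917, so the payment is 127,000 × 0.0047917 / (1 − 1.0047917^−120) = $1,394.07.
Total interest on Plan A = 120 × $1,394.07 − $127,000 = $40,288.40.
Plan B: at 5.75% the monthly rate is 0.0047917, so the payment is 127,000 × 0.0047917 / (1 − 1.0047917^−180) = $1,054.62.
Total interest on Plan B = 180 × $1,054.62 − $127,000 = $62,831.60.
Plan A is lower by $22,543.20.

Plan A by $22,540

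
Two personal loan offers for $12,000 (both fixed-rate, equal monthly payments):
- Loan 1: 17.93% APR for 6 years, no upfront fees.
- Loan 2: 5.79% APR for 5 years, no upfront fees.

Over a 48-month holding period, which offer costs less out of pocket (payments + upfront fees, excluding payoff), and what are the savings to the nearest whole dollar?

Loan 2 by $2,035

Loan 1: at 17.93% the monthly rate is 0.0149417, so the payment is 12,000 × 0.0149417 / (1 − 1.0149417^−72) = $273.22.
Loan 2: monthly rate = 5.79%/12 = 0.0048250; payment = 12,000 × 0.0048250 / (1 − (1+0.0048250)^−60) = $230.82.
Over 48 months: Loan 1 costs 48 × $273.22 = $13,114.56; Loan 2 costs 48 × $230.82 = $11,079.36.
Loan 2 is cheaper by $13,114.56 − $11,079.36 = $2,035.20.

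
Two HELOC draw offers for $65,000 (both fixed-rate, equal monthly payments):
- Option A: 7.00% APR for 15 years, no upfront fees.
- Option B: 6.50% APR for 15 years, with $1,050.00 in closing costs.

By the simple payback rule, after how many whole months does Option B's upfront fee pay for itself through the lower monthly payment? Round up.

59 months

Option A: at 7.00% the monthly rate is 0.0058333, so the payment is 65,000 × 0.0058333 / (1 − 1.0058333^−180) = $584.24.
Option B: monthly rate = 6.5%/12 = 0.0054167; payment = 65,000 × 0.0054167 / (1 − (1+0.0054167)^−180) = $566.22.
Monthly savings = $584.24 − $566.22 = $18.02.
Break-even = $1,050.00 / $18.02 = 58.27 → 59 months.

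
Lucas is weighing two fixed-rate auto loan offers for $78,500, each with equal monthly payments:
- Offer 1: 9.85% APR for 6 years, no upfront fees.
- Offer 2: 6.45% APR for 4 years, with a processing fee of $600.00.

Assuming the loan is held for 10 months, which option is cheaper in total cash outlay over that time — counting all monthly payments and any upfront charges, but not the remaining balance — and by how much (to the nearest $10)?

Offer 1 by $4,710

Offer 1: monthly rate = 9.85%/12 = 0.0082083; payment = 78,500 × 0.0082083 / (1 − (1+0.0082083)^−72) = $1,448.35.
Offer 2: at 6.45% the monthly rate is 0.0053750, so the payment is 78,500 × 0.0053750 / (1 − 1.0053750^−48) = $1,859.81.
Over 10 months: Offer 1 costs 10 × $1,448.35 = $14,483.50; Offer 2 costs 10 × $1,859.81 + $600.00 = $19,198.10.
Offer 1 is cheaper by $19,198.10 − $14,483.50 = $4,714.60.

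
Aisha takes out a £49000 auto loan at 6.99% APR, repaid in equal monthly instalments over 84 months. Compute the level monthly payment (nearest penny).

At 6.99% the monthly rate is 0.0058250, so the payment is 49,000 × 0.0058250 / (1 − 1.0058250^−84) = £739.30.

£739.30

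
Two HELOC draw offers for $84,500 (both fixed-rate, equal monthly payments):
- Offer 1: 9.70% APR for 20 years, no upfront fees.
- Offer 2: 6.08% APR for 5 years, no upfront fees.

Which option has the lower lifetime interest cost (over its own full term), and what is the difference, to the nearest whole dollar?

Offer 1: at 9.70% the monthly rate is 0.0080833, so the payment is 84,500 × 0.0080833 / (1 − 1.0080833^−240) = $798.72.
Total interest on Offer 1 = 240 × $798.72 − $84,500 = $107,192.80.
Offer 2: at 6.08% the monthly rate is 0.0050667, so the payment is 84,500 × 0.0050667 / (1 − 1.0050667^−60) = $1,636.77.
Total interest on Offer 2 = 60 × $1,636.77 − $84,500 = $13,706.20.
Offer 2 is lower by $93,486.60.

Offer 2 by $93,487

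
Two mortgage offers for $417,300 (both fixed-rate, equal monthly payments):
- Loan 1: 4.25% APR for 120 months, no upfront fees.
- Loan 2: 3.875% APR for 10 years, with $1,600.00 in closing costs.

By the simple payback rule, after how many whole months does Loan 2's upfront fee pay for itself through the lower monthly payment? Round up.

22 months

Loan 1: monthly rate = 4.25%/12 = 0.0035417; payment = 417,300 × 0.0035417 / (1 − (1+0.0035417)^−120) = $4,274.72.
Loan 2: monthly rate = 3.875%/12 = 0.0032292; payment = 417,300 × 0.0032292 / (1 − (1+0.0032292)^−120) = $4,200.21.
Monthly savings = $4,274.72 − $4,200.21 = $74.51.
Break-even = $1,600.00 / $74.51 = 21.47 → 22 months.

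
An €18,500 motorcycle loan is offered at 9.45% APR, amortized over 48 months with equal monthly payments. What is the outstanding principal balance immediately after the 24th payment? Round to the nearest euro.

€10,118

With monthly rate i = 9.45%/12 = 0.0078750, the balance after k of n payments is P · [(1+i)^n − (1+i)^k] / [(1+i)^n − 1].
(1+0.0078750)^48 = 1.45720380 and (1+0.0078750)^24 = 1.20714697, so the balance is 18,500 × (1.45720380 − 1.20714697) / (1.45720380 − 1) = €10,118.14.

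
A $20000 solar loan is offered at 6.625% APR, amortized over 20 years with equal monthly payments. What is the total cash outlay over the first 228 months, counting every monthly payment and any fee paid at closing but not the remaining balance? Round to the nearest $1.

$34,335

Monthly rate = 6.625%/12 = 0.0055208; payment = 20,000 × 0.0055208 / (1 − (1+0.0055208)^−240) = $150.59.
Total outlay = 228 × $150.59 = $34,334.52.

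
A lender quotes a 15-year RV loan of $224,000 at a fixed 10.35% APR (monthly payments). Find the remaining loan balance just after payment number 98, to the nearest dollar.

$143,903

With monthly rate i = 10.35%/12 = 0.0086250, the balance after k of n payments is P · [(1+i)^n − (1+i)^k] / [(1+i)^n − 1].
(1+0.0086250)^180 = 4.69192569 and (1+0.0086250)^98 = 2.32013572, so the balance is 224,000 × (4.69192569 − 2.32013572) / (4.69192569 − 1) = $143,903.48.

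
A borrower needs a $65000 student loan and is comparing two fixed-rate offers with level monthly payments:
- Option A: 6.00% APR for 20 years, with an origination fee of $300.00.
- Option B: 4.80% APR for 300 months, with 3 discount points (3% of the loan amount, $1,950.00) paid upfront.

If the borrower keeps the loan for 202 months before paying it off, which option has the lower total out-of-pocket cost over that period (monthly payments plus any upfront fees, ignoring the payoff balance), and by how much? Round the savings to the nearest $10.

Option B by $17,180

Option A: at 6.00% the monthly rate is 0.0050000, so the payment is 65,000 × 0.0050000 / (1 − 1.0050000^−240) = $465.68.
Option B: monthly rate = 4.8%/12 = 0.0040000; payment = 65,000 × 0.0040000 / (1 − (1+0.0040000)^−300) = $372.45.
Over 202 months: Option A costs 202 × $465.68 + $300.00 = $94,367.36; Option B costs 202 × $372.45 + $1,950.00 = $77,184.90.
Option B is cheaper by $94,367.36 − $77,184.90 = $17,182.46.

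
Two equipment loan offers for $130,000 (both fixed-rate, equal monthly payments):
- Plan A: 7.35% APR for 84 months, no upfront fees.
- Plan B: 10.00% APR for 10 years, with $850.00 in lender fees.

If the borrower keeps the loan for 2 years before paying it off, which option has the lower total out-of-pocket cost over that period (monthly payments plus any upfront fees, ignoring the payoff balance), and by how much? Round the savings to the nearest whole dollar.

Plan A: at 7.35% the monthly rate is 0.0061250, so the payment is 130,000 × 0.0061250 / (1 − 1.0061250^−84) = $1,984.37.
Plan B: at 10.00% the monthly rate is 0.0083333, so the payment is 130,000 × 0.0083333 / (1 − 1.0083333^−120) = $1,717.96.
Over 24 months: Plan A costs 24 × $1,984.37 = $47,624.88; Plan B costs 24 × $1,717.96 + $850.00 = $42,081.04.
Plan B is cheaper by $47,624.88 − $42,081.04 = $5,543.84.

Plan B by $5,544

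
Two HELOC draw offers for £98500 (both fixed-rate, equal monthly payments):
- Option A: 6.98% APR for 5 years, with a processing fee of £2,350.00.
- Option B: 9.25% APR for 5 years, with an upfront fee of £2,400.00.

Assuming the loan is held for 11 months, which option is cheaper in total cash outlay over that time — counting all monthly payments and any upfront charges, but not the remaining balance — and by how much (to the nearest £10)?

Option A: at 6.98% the monthly rate is 0.0058167, so the payment is 98,500 × 0.0058167 / (1 − 1.0058167^−60) = £1,949.49.
Option B: at 9.25% the monthly rate is 0.0077083, so the payment is 98,500 × 0.0077083 / (1 − 1.0077083^−60) = £2,056.67.
Over 11 months: Option A costs 11 × £1,949.49 + £2,350.00 = £23,794.39; Option B costs 11 × £2,056.67 + £2,400.00 = £25,023.37.
Option A is cheaper by £25,023.37 − £23,794.39 = £1,228.98.

Option A by £1,230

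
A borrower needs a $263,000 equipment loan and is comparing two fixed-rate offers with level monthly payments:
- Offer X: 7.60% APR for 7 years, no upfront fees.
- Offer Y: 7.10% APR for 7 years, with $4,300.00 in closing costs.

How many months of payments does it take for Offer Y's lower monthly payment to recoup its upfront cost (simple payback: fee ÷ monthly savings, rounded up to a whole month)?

67 months

Offer X: monthly rate = 7.6%/12 = 0.0063333; payment = 263,000 × 0.0063333 / (1 − (1+0.0063333)^−84) = $4,046.96.
Offer Y: monthly rate = 7.1%/12 = 0.0059167; payment = 263,000 × 0.0059167 / (1 − (1+0.0059167)^−84) = $3,982.24.
Monthly savings = $4,046.96 − $3,982.24 = $64.72.
Break-even = $4,300.00 / $64.72 = 66.44 → 67 months.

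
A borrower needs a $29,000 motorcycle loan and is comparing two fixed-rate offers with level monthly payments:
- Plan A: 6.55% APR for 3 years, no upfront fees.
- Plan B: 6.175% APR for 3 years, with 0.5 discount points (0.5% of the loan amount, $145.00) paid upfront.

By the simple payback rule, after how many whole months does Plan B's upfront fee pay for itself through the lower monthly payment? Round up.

30 months

Plan A: at 6.55% the monthly rate is 0.0054583, so the payment is 29,000 × 0.0054583 / (1 − 1.0054583^−36) = $889.48.
Plan B: at 6.175% the monthly rate is 0.0051458, so the payment is 29,000 × 0.0051458 / (1 − 1.0051458^−36) = $884.54.
Monthly savings = $889.48 − $884.54 = $4.94.
Break-even = $145.00 / $4.94 = 29.35 → 30 months.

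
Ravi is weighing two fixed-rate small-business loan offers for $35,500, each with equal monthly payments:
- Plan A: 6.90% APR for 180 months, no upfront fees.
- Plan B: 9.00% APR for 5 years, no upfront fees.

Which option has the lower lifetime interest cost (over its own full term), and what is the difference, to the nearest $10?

Plan B by $12,860

Plan A: at 6.90% the monthly rate is 0.0057500, so the payment is 35,500 × 0.0057500 / (1 − 1.0057500^−180) = $317.10.
Total interest on Plan A = 180 × $317.10 − $35,500 = $21,578.00.
Plan B: monthly rate = 9%/12 = 0.0075000; payment = 35,500 × 0.0075000 / (1 − (1+0.0075000)^−60) = $736.92.
Total interest on Plan B = 60 × $736.92 − $35,500 = $8,715.20.
Plan B is lower by $12,862.80.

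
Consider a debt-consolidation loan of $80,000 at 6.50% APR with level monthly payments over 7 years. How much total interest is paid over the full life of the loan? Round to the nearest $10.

$19,790

At 6.50% the monthly rate is 0.0054167, so the payment is 80,000 × 0.0054167 / (1 − 1.0054167^−84) = $1,187.95.
Total paid = 84 × $1,187.95 = $99,787.80; interest = $99,787.80 − $80,000 = $19,787.80.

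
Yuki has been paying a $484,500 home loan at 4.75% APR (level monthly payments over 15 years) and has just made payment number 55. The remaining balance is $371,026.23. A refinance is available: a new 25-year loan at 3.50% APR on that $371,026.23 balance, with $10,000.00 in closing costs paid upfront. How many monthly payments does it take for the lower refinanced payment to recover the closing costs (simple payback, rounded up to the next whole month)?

Current payment = 484,500 × 4.75%/12 / (1 − (1+0.0039583)^−180) = $3,768.60.
Refinanced payment = 371,026.23 × 0.0029167 / (1 − (1+0.0029167)^−300) = $1,857.44.
Monthly savings = $3,768.60 − $1,857.44 = $1,911.16.
Break-even = $10,000.00 / $1,911.16 = 5.23 → 6 months.

6 months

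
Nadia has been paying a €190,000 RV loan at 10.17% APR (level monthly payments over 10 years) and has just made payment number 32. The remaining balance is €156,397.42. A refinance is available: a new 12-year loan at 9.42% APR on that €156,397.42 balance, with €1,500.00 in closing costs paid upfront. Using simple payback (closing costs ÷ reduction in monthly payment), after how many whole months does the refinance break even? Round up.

Current payment = 190,000 × 10.17%/12 / (1 − (1+0.0084750)^−120) = €2,528.78.
Refinanced payment = 156,397.42 × 0.0078500 / (1 − (1+0.0078500)^−144) = €1,817.05.
Monthly savings = €2,528.78 − €1,817.05 = €711.73.
Break-even = €1,500.00 / €711.73 = 2.11 → 3 months.

3 months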